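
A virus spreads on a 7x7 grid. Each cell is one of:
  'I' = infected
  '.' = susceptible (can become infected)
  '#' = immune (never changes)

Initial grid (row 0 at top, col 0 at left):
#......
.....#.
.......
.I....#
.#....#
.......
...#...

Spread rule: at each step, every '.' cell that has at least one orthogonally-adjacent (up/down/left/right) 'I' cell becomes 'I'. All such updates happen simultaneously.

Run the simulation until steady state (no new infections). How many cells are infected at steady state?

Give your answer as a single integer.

Step 0 (initial): 1 infected
Step 1: +3 new -> 4 infected
Step 2: +6 new -> 10 infected
Step 3: +8 new -> 18 infected
Step 4: +9 new -> 27 infected
Step 5: +6 new -> 33 infected
Step 6: +4 new -> 37 infected
Step 7: +4 new -> 41 infected
Step 8: +2 new -> 43 infected
Step 9: +0 new -> 43 infected

Answer: 43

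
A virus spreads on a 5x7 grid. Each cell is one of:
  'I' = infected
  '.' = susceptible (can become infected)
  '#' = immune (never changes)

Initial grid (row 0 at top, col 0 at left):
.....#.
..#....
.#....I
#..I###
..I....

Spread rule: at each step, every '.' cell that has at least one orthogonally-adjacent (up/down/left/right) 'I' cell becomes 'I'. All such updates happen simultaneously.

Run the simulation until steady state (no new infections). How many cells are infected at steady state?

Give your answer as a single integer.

Step 0 (initial): 3 infected
Step 1: +6 new -> 9 infected
Step 2: +8 new -> 17 infected
Step 3: +3 new -> 20 infected
Step 4: +3 new -> 23 infected
Step 5: +1 new -> 24 infected
Step 6: +2 new -> 26 infected
Step 7: +1 new -> 27 infected
Step 8: +1 new -> 28 infected
Step 9: +0 new -> 28 infected

Answer: 28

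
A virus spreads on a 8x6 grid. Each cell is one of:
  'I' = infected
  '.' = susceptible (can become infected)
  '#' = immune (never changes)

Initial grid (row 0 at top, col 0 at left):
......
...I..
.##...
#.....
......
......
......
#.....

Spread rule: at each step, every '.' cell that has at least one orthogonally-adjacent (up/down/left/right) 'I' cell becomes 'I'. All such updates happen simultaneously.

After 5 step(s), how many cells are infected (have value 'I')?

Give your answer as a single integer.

Answer: 30

Derivation:
Step 0 (initial): 1 infected
Step 1: +4 new -> 5 infected
Step 2: +6 new -> 11 infected
Step 3: +7 new -> 18 infected
Step 4: +7 new -> 25 infected
Step 5: +5 new -> 30 infected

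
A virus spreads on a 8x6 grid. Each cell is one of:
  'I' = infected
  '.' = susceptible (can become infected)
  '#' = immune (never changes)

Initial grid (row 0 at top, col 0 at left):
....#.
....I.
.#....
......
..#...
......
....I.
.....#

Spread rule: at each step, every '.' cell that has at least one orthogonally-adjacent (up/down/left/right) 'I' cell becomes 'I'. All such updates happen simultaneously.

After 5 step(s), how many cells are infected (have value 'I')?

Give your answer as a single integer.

Step 0 (initial): 2 infected
Step 1: +7 new -> 9 infected
Step 2: +11 new -> 20 infected
Step 3: +10 new -> 30 infected
Step 4: +6 new -> 36 infected
Step 5: +6 new -> 42 infected

Answer: 42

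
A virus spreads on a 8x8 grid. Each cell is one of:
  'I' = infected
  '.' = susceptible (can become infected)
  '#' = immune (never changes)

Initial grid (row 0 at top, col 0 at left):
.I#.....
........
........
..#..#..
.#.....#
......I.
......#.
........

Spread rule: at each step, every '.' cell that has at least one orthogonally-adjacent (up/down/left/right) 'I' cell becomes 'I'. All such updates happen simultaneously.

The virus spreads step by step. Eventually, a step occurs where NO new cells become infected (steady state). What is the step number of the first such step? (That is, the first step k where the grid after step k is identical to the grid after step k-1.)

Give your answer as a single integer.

Step 0 (initial): 2 infected
Step 1: +5 new -> 7 infected
Step 2: +8 new -> 15 infected
Step 3: +11 new -> 26 infected
Step 4: +13 new -> 39 infected
Step 5: +11 new -> 50 infected
Step 6: +5 new -> 55 infected
Step 7: +2 new -> 57 infected
Step 8: +1 new -> 58 infected
Step 9: +0 new -> 58 infected

Answer: 9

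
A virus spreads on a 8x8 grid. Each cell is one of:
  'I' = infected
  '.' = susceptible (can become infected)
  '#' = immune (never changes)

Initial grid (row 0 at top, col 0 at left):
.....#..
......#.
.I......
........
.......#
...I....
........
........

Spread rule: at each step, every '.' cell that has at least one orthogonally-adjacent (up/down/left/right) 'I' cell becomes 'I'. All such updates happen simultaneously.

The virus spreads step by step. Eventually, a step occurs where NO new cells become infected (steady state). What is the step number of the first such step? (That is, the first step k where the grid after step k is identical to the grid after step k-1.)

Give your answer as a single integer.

Answer: 10

Derivation:
Step 0 (initial): 2 infected
Step 1: +8 new -> 10 infected
Step 2: +15 new -> 25 infected
Step 3: +13 new -> 38 infected
Step 4: +10 new -> 48 infected
Step 5: +7 new -> 55 infected
Step 6: +3 new -> 58 infected
Step 7: +1 new -> 59 infected
Step 8: +1 new -> 60 infected
Step 9: +1 new -> 61 infected
Step 10: +0 new -> 61 infected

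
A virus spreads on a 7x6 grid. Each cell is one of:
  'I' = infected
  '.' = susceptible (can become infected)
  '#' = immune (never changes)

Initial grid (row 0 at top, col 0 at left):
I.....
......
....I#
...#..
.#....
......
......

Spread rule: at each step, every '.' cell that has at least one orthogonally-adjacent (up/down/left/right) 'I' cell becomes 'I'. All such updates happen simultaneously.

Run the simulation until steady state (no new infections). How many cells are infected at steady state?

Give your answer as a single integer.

Answer: 39

Derivation:
Step 0 (initial): 2 infected
Step 1: +5 new -> 7 infected
Step 2: +9 new -> 16 infected
Step 3: +9 new -> 25 infected
Step 4: +6 new -> 31 infected
Step 5: +4 new -> 35 infected
Step 6: +3 new -> 38 infected
Step 7: +1 new -> 39 infected
Step 8: +0 new -> 39 infected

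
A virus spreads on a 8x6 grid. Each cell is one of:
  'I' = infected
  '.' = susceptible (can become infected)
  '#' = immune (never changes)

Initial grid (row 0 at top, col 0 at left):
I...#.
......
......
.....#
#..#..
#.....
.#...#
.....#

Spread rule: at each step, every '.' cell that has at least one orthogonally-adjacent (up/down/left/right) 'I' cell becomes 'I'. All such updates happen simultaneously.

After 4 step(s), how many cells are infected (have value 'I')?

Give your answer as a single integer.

Answer: 13

Derivation:
Step 0 (initial): 1 infected
Step 1: +2 new -> 3 infected
Step 2: +3 new -> 6 infected
Step 3: +4 new -> 10 infected
Step 4: +3 new -> 13 infected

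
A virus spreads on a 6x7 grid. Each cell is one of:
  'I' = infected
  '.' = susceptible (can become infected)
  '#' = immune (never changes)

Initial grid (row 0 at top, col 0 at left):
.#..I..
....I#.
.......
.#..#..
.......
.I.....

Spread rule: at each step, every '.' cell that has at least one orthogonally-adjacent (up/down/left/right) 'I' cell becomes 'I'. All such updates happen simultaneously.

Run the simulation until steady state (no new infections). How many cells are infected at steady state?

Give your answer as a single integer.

Step 0 (initial): 3 infected
Step 1: +7 new -> 10 infected
Step 2: +8 new -> 18 infected
Step 3: +10 new -> 28 infected
Step 4: +7 new -> 35 infected
Step 5: +3 new -> 38 infected
Step 6: +0 new -> 38 infected

Answer: 38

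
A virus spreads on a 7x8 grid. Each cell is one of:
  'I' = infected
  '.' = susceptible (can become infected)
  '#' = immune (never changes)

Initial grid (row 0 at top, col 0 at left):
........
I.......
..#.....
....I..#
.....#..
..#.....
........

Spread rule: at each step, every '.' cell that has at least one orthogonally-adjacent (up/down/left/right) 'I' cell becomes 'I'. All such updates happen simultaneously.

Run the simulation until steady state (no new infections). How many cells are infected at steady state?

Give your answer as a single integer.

Answer: 52

Derivation:
Step 0 (initial): 2 infected
Step 1: +7 new -> 9 infected
Step 2: +11 new -> 20 infected
Step 3: +12 new -> 32 infected
Step 4: +10 new -> 42 infected
Step 5: +7 new -> 49 infected
Step 6: +3 new -> 52 infected
Step 7: +0 new -> 52 infected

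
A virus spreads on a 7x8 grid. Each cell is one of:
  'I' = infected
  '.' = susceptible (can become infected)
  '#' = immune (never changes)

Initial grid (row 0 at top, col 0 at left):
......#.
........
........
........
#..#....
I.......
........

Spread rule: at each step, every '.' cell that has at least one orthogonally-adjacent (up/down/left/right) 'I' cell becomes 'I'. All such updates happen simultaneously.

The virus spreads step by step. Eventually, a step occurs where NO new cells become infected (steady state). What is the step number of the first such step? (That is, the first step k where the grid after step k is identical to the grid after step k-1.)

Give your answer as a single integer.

Step 0 (initial): 1 infected
Step 1: +2 new -> 3 infected
Step 2: +3 new -> 6 infected
Step 3: +4 new -> 10 infected
Step 4: +5 new -> 15 infected
Step 5: +7 new -> 22 infected
Step 6: +8 new -> 30 infected
Step 7: +8 new -> 38 infected
Step 8: +6 new -> 44 infected
Step 9: +4 new -> 48 infected
Step 10: +3 new -> 51 infected
Step 11: +1 new -> 52 infected
Step 12: +1 new -> 53 infected
Step 13: +0 new -> 53 infected

Answer: 13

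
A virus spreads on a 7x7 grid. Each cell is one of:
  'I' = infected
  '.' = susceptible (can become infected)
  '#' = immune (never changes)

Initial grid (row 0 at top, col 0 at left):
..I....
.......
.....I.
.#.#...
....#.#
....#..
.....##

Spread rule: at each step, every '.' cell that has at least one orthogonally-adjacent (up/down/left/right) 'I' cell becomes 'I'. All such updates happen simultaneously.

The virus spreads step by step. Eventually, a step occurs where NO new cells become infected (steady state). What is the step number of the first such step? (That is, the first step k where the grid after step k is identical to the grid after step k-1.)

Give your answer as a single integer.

Answer: 9

Derivation:
Step 0 (initial): 2 infected
Step 1: +7 new -> 9 infected
Step 2: +12 new -> 21 infected
Step 3: +5 new -> 26 infected
Step 4: +3 new -> 29 infected
Step 5: +4 new -> 33 infected
Step 6: +4 new -> 37 infected
Step 7: +3 new -> 40 infected
Step 8: +2 new -> 42 infected
Step 9: +0 new -> 42 infected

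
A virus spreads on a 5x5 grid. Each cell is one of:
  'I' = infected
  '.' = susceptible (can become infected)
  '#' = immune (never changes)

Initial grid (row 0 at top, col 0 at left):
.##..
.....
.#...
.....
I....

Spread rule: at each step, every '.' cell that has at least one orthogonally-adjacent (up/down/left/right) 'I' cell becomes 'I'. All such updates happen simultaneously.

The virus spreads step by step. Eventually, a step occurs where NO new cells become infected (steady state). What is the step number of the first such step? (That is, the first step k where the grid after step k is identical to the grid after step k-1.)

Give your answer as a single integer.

Answer: 9

Derivation:
Step 0 (initial): 1 infected
Step 1: +2 new -> 3 infected
Step 2: +3 new -> 6 infected
Step 3: +3 new -> 9 infected
Step 4: +5 new -> 14 infected
Step 5: +3 new -> 17 infected
Step 6: +2 new -> 19 infected
Step 7: +2 new -> 21 infected
Step 8: +1 new -> 22 infected
Step 9: +0 new -> 22 infected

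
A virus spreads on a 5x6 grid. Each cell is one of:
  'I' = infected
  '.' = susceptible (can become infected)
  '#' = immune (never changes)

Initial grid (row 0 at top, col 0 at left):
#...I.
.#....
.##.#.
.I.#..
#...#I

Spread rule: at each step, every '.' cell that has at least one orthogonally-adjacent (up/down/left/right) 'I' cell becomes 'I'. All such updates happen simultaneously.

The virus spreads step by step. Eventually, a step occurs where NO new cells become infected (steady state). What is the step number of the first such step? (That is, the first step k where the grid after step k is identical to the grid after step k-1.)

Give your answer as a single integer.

Answer: 4

Derivation:
Step 0 (initial): 3 infected
Step 1: +7 new -> 10 infected
Step 2: +7 new -> 17 infected
Step 3: +5 new -> 22 infected
Step 4: +0 new -> 22 infected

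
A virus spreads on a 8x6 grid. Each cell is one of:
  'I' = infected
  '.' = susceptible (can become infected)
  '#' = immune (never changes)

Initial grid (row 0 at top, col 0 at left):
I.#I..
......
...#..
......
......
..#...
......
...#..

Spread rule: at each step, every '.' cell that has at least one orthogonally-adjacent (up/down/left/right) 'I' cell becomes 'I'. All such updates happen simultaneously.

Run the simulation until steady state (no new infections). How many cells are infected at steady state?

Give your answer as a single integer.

Step 0 (initial): 2 infected
Step 1: +4 new -> 6 infected
Step 2: +5 new -> 11 infected
Step 3: +5 new -> 16 infected
Step 4: +5 new -> 21 infected
Step 5: +6 new -> 27 infected
Step 6: +5 new -> 32 infected
Step 7: +5 new -> 37 infected
Step 8: +5 new -> 42 infected
Step 9: +2 new -> 44 infected
Step 10: +0 new -> 44 infected

Answer: 44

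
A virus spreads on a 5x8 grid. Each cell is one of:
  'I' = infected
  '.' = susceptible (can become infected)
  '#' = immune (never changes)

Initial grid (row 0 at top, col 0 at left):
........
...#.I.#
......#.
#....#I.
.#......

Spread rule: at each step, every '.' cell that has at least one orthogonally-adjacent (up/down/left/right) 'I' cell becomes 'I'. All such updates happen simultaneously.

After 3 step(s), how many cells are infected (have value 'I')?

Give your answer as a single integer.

Step 0 (initial): 2 infected
Step 1: +6 new -> 8 infected
Step 2: +6 new -> 14 infected
Step 3: +5 new -> 19 infected

Answer: 19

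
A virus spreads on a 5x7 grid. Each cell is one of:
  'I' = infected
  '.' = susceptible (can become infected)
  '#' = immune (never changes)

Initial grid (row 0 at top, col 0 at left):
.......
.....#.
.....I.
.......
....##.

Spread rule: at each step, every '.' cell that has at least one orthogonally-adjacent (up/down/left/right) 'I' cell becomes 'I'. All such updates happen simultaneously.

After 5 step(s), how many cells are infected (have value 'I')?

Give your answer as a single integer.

Answer: 26

Derivation:
Step 0 (initial): 1 infected
Step 1: +3 new -> 4 infected
Step 2: +5 new -> 9 infected
Step 3: +6 new -> 15 infected
Step 4: +6 new -> 21 infected
Step 5: +5 new -> 26 infected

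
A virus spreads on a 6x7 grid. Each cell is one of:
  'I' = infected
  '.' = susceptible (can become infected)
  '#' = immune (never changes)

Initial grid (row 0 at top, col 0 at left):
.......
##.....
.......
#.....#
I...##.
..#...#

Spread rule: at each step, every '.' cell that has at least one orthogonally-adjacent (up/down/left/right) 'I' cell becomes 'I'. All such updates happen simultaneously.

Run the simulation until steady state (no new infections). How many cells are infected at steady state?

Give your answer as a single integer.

Answer: 33

Derivation:
Step 0 (initial): 1 infected
Step 1: +2 new -> 3 infected
Step 2: +3 new -> 6 infected
Step 3: +3 new -> 9 infected
Step 4: +4 new -> 13 infected
Step 5: +4 new -> 17 infected
Step 6: +5 new -> 22 infected
Step 7: +4 new -> 26 infected
Step 8: +4 new -> 30 infected
Step 9: +2 new -> 32 infected
Step 10: +1 new -> 33 infected
Step 11: +0 new -> 33 infected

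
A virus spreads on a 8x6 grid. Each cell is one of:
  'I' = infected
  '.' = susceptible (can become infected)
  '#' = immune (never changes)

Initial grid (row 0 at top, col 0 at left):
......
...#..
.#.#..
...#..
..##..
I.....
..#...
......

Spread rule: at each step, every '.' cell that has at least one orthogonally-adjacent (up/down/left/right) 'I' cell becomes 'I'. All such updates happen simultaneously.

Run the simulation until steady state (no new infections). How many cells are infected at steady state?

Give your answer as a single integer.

Step 0 (initial): 1 infected
Step 1: +3 new -> 4 infected
Step 2: +5 new -> 9 infected
Step 3: +4 new -> 13 infected
Step 4: +5 new -> 18 infected
Step 5: +7 new -> 25 infected
Step 6: +6 new -> 31 infected
Step 7: +4 new -> 35 infected
Step 8: +3 new -> 38 infected
Step 9: +2 new -> 40 infected
Step 10: +1 new -> 41 infected
Step 11: +0 new -> 41 infected

Answer: 41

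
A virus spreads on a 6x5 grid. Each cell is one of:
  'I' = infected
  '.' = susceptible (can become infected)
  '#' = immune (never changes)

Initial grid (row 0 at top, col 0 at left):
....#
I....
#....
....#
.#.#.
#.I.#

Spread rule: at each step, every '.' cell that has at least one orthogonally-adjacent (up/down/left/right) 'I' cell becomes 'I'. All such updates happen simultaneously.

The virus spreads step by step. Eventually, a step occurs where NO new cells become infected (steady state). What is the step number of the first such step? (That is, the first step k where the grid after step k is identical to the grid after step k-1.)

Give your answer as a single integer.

Step 0 (initial): 2 infected
Step 1: +5 new -> 7 infected
Step 2: +4 new -> 11 infected
Step 3: +5 new -> 16 infected
Step 4: +4 new -> 20 infected
Step 5: +2 new -> 22 infected
Step 6: +0 new -> 22 infected

Answer: 6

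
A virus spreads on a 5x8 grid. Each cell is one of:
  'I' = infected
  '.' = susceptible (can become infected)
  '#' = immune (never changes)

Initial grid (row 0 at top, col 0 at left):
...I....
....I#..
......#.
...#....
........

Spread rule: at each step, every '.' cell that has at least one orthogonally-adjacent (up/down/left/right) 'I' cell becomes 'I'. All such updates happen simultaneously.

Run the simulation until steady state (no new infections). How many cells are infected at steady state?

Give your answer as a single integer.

Step 0 (initial): 2 infected
Step 1: +4 new -> 6 infected
Step 2: +6 new -> 12 infected
Step 3: +6 new -> 18 infected
Step 4: +8 new -> 26 infected
Step 5: +6 new -> 32 infected
Step 6: +4 new -> 36 infected
Step 7: +1 new -> 37 infected
Step 8: +0 new -> 37 infected

Answer: 37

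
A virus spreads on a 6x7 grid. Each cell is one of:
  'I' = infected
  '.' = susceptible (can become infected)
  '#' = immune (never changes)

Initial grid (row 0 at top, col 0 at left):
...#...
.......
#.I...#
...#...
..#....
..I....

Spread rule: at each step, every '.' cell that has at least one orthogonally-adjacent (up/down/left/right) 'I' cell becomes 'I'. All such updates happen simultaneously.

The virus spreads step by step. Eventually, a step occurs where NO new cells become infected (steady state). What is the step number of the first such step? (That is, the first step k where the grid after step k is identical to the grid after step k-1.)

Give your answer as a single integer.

Step 0 (initial): 2 infected
Step 1: +6 new -> 8 infected
Step 2: +9 new -> 17 infected
Step 3: +9 new -> 26 infected
Step 4: +6 new -> 32 infected
Step 5: +4 new -> 36 infected
Step 6: +1 new -> 37 infected
Step 7: +0 new -> 37 infected

Answer: 7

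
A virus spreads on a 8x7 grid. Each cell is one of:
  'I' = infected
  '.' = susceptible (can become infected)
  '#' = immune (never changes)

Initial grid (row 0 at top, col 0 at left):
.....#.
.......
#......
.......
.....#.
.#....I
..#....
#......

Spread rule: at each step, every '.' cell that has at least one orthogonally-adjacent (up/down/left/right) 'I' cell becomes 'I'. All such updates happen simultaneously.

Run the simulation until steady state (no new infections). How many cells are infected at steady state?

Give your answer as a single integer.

Answer: 50

Derivation:
Step 0 (initial): 1 infected
Step 1: +3 new -> 4 infected
Step 2: +4 new -> 8 infected
Step 3: +6 new -> 14 infected
Step 4: +7 new -> 21 infected
Step 5: +6 new -> 27 infected
Step 6: +5 new -> 32 infected
Step 7: +6 new -> 38 infected
Step 8: +6 new -> 44 infected
Step 9: +3 new -> 47 infected
Step 10: +2 new -> 49 infected
Step 11: +1 new -> 50 infected
Step 12: +0 new -> 50 infected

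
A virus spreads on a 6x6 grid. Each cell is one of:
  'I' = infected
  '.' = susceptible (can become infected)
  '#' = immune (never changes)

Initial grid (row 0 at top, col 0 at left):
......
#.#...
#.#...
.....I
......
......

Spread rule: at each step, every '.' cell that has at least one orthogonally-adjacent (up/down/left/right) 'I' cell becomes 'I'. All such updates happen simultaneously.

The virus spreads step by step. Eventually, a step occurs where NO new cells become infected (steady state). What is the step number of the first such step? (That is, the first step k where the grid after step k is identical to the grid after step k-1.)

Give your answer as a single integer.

Step 0 (initial): 1 infected
Step 1: +3 new -> 4 infected
Step 2: +5 new -> 9 infected
Step 3: +6 new -> 15 infected
Step 4: +5 new -> 20 infected
Step 5: +5 new -> 25 infected
Step 6: +4 new -> 29 infected
Step 7: +2 new -> 31 infected
Step 8: +1 new -> 32 infected
Step 9: +0 new -> 32 infected

Answer: 9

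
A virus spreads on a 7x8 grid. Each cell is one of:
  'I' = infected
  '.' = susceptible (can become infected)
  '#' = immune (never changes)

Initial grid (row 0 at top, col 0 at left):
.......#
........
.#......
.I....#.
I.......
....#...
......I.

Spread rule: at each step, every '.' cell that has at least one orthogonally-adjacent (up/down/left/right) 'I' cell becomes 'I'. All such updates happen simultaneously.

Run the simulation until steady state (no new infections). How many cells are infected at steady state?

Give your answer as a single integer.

Answer: 52

Derivation:
Step 0 (initial): 3 infected
Step 1: +7 new -> 10 infected
Step 2: +10 new -> 20 infected
Step 3: +10 new -> 30 infected
Step 4: +10 new -> 40 infected
Step 5: +5 new -> 45 infected
Step 6: +4 new -> 49 infected
Step 7: +2 new -> 51 infected
Step 8: +1 new -> 52 infected
Step 9: +0 new -> 52 infected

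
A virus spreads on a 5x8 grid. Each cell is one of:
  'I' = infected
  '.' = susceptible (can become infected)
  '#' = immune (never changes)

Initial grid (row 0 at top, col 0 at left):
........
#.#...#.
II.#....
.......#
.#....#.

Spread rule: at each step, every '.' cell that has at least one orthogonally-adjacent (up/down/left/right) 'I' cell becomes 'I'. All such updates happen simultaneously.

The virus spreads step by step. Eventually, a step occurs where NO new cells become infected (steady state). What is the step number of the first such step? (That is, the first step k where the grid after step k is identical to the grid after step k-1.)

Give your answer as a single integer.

Answer: 10

Derivation:
Step 0 (initial): 2 infected
Step 1: +4 new -> 6 infected
Step 2: +3 new -> 9 infected
Step 3: +4 new -> 13 infected
Step 4: +3 new -> 16 infected
Step 5: +5 new -> 21 infected
Step 6: +5 new -> 26 infected
Step 7: +3 new -> 29 infected
Step 8: +2 new -> 31 infected
Step 9: +1 new -> 32 infected
Step 10: +0 new -> 32 infected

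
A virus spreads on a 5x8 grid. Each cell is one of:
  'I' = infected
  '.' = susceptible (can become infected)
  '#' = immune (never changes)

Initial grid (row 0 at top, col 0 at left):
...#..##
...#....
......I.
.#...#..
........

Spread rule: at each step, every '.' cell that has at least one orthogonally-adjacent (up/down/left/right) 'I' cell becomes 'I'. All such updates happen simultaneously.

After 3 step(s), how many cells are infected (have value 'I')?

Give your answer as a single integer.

Step 0 (initial): 1 infected
Step 1: +4 new -> 5 infected
Step 2: +5 new -> 10 infected
Step 3: +6 new -> 16 infected

Answer: 16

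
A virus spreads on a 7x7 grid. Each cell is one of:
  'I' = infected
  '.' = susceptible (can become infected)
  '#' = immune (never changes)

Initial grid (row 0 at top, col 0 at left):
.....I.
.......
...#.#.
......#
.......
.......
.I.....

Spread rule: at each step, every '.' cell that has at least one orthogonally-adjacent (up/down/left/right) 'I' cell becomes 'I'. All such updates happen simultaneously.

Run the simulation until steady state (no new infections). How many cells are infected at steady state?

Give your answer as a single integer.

Step 0 (initial): 2 infected
Step 1: +6 new -> 8 infected
Step 2: +7 new -> 15 infected
Step 3: +9 new -> 24 infected
Step 4: +9 new -> 33 infected
Step 5: +9 new -> 42 infected
Step 6: +3 new -> 45 infected
Step 7: +1 new -> 46 infected
Step 8: +0 new -> 46 infected

Answer: 46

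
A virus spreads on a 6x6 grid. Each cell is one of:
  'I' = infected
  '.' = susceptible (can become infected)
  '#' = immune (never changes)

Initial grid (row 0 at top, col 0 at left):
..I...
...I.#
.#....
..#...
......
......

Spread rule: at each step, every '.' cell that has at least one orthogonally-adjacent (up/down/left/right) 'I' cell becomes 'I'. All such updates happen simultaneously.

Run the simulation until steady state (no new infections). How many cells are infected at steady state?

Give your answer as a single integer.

Answer: 33

Derivation:
Step 0 (initial): 2 infected
Step 1: +5 new -> 7 infected
Step 2: +6 new -> 13 infected
Step 3: +5 new -> 18 infected
Step 4: +5 new -> 23 infected
Step 5: +5 new -> 28 infected
Step 6: +4 new -> 32 infected
Step 7: +1 new -> 33 infected
Step 8: +0 new -> 33 infected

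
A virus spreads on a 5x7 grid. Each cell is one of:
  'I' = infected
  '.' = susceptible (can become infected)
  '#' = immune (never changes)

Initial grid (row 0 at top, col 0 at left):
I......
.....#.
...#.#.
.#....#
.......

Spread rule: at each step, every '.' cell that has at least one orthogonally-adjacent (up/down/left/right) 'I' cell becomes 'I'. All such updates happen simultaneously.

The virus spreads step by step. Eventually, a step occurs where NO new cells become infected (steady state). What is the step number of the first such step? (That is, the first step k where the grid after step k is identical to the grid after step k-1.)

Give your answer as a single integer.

Answer: 11

Derivation:
Step 0 (initial): 1 infected
Step 1: +2 new -> 3 infected
Step 2: +3 new -> 6 infected
Step 3: +4 new -> 10 infected
Step 4: +4 new -> 14 infected
Step 5: +4 new -> 18 infected
Step 6: +4 new -> 22 infected
Step 7: +3 new -> 25 infected
Step 8: +3 new -> 28 infected
Step 9: +1 new -> 29 infected
Step 10: +1 new -> 30 infected
Step 11: +0 new -> 30 infected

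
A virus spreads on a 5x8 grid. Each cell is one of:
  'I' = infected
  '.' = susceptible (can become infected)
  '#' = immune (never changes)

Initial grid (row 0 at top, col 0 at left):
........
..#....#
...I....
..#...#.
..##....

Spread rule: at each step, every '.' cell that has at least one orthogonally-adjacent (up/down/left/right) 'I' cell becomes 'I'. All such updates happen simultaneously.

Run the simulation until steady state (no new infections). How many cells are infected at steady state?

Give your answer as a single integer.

Answer: 34

Derivation:
Step 0 (initial): 1 infected
Step 1: +4 new -> 5 infected
Step 2: +5 new -> 10 infected
Step 3: +9 new -> 19 infected
Step 4: +8 new -> 27 infected
Step 5: +5 new -> 32 infected
Step 6: +2 new -> 34 infected
Step 7: +0 new -> 34 infected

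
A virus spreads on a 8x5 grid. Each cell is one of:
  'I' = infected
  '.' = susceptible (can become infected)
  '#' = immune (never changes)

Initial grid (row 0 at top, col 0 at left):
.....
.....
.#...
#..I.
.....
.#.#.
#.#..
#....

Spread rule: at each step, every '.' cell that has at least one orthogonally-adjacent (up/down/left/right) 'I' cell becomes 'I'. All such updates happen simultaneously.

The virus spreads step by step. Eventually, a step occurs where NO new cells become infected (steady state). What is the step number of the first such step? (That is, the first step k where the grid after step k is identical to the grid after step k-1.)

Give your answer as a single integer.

Answer: 10

Derivation:
Step 0 (initial): 1 infected
Step 1: +4 new -> 5 infected
Step 2: +6 new -> 11 infected
Step 3: +6 new -> 17 infected
Step 4: +5 new -> 22 infected
Step 5: +5 new -> 27 infected
Step 6: +3 new -> 30 infected
Step 7: +1 new -> 31 infected
Step 8: +1 new -> 32 infected
Step 9: +1 new -> 33 infected
Step 10: +0 new -> 33 infected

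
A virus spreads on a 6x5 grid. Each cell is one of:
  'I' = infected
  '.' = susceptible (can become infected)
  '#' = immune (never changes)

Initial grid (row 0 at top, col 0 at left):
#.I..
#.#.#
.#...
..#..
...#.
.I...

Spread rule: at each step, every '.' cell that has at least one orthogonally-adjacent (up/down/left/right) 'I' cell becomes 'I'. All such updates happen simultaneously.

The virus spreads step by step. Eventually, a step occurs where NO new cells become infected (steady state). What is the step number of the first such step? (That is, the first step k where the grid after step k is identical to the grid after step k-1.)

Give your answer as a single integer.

Answer: 6

Derivation:
Step 0 (initial): 2 infected
Step 1: +5 new -> 7 infected
Step 2: +7 new -> 14 infected
Step 3: +3 new -> 17 infected
Step 4: +5 new -> 22 infected
Step 5: +1 new -> 23 infected
Step 6: +0 new -> 23 infected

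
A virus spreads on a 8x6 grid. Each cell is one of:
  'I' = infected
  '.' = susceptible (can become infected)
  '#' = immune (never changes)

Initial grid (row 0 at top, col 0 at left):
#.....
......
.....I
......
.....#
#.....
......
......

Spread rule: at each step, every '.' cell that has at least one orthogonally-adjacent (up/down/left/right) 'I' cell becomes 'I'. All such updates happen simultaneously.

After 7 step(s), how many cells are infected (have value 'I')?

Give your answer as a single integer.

Step 0 (initial): 1 infected
Step 1: +3 new -> 4 infected
Step 2: +4 new -> 8 infected
Step 3: +5 new -> 13 infected
Step 4: +6 new -> 19 infected
Step 5: +8 new -> 27 infected
Step 6: +8 new -> 35 infected
Step 7: +5 new -> 40 infected

Answer: 40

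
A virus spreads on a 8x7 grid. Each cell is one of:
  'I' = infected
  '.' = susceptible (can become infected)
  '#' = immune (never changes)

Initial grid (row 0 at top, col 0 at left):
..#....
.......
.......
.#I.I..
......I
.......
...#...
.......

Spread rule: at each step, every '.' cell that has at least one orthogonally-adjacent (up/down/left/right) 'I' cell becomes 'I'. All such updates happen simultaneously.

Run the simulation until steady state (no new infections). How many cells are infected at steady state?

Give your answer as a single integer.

Step 0 (initial): 3 infected
Step 1: +9 new -> 12 infected
Step 2: +12 new -> 24 infected
Step 3: +13 new -> 37 infected
Step 4: +11 new -> 48 infected
Step 5: +4 new -> 52 infected
Step 6: +1 new -> 53 infected
Step 7: +0 new -> 53 infected

Answer: 53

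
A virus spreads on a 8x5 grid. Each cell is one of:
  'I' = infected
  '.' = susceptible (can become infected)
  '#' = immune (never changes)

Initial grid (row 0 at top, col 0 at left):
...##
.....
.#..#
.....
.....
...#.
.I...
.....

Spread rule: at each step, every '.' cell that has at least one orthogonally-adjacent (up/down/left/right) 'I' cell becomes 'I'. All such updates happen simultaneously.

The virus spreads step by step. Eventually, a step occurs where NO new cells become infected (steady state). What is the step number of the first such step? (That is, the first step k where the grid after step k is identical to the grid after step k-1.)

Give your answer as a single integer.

Answer: 9

Derivation:
Step 0 (initial): 1 infected
Step 1: +4 new -> 5 infected
Step 2: +6 new -> 11 infected
Step 3: +5 new -> 16 infected
Step 4: +5 new -> 21 infected
Step 5: +4 new -> 25 infected
Step 6: +4 new -> 29 infected
Step 7: +4 new -> 33 infected
Step 8: +2 new -> 35 infected
Step 9: +0 new -> 35 infected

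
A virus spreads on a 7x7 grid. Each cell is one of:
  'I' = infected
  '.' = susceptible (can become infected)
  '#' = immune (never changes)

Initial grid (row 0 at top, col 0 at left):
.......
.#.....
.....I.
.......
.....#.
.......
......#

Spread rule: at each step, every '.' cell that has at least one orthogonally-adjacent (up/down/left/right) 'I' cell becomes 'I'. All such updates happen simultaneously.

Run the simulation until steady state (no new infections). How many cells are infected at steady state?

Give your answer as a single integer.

Answer: 46

Derivation:
Step 0 (initial): 1 infected
Step 1: +4 new -> 5 infected
Step 2: +6 new -> 11 infected
Step 3: +7 new -> 18 infected
Step 4: +7 new -> 25 infected
Step 5: +7 new -> 32 infected
Step 6: +7 new -> 39 infected
Step 7: +4 new -> 43 infected
Step 8: +2 new -> 45 infected
Step 9: +1 new -> 46 infected
Step 10: +0 new -> 46 infected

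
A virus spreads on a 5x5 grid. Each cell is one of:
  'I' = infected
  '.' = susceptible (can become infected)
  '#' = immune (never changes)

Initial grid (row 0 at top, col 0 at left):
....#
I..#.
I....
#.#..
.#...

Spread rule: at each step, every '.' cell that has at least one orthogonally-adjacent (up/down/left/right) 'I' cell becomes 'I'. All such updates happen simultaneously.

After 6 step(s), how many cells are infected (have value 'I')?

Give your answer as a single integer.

Answer: 19

Derivation:
Step 0 (initial): 2 infected
Step 1: +3 new -> 5 infected
Step 2: +4 new -> 9 infected
Step 3: +2 new -> 11 infected
Step 4: +3 new -> 14 infected
Step 5: +3 new -> 17 infected
Step 6: +2 new -> 19 infected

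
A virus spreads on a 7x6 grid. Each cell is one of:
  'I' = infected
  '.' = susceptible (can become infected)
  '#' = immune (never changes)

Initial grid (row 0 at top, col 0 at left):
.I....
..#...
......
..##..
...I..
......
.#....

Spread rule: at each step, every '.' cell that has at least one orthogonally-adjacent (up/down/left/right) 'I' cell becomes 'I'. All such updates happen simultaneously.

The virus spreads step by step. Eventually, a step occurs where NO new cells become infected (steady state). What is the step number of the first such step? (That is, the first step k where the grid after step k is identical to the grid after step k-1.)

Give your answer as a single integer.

Answer: 6

Derivation:
Step 0 (initial): 2 infected
Step 1: +6 new -> 8 infected
Step 2: +9 new -> 17 infected
Step 3: +12 new -> 29 infected
Step 4: +7 new -> 36 infected
Step 5: +2 new -> 38 infected
Step 6: +0 new -> 38 infected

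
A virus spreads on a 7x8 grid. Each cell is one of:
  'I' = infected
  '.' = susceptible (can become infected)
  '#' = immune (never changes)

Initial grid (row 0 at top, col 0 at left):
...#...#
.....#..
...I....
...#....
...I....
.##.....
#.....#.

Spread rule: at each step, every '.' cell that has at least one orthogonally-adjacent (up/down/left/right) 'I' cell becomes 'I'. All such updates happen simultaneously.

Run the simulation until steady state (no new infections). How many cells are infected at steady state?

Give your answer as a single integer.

Step 0 (initial): 2 infected
Step 1: +6 new -> 8 infected
Step 2: +10 new -> 18 infected
Step 3: +12 new -> 30 infected
Step 4: +12 new -> 42 infected
Step 5: +5 new -> 47 infected
Step 6: +1 new -> 48 infected
Step 7: +0 new -> 48 infected

Answer: 48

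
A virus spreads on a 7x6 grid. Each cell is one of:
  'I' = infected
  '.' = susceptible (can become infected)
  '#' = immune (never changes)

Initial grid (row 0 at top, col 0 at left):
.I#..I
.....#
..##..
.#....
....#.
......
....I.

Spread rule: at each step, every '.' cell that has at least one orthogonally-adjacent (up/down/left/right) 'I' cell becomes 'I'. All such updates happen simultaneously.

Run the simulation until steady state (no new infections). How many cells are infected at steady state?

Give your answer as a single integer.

Step 0 (initial): 3 infected
Step 1: +6 new -> 9 infected
Step 2: +8 new -> 17 infected
Step 3: +7 new -> 24 infected
Step 4: +8 new -> 32 infected
Step 5: +4 new -> 36 infected
Step 6: +0 new -> 36 infected

Answer: 36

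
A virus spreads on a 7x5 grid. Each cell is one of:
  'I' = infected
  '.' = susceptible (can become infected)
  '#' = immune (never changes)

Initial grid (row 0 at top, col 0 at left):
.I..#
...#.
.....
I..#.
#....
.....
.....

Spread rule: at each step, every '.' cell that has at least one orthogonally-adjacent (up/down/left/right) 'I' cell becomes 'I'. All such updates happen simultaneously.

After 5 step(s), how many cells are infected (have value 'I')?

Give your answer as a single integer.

Answer: 26

Derivation:
Step 0 (initial): 2 infected
Step 1: +5 new -> 7 infected
Step 2: +6 new -> 13 infected
Step 3: +3 new -> 16 infected
Step 4: +5 new -> 21 infected
Step 5: +5 new -> 26 infected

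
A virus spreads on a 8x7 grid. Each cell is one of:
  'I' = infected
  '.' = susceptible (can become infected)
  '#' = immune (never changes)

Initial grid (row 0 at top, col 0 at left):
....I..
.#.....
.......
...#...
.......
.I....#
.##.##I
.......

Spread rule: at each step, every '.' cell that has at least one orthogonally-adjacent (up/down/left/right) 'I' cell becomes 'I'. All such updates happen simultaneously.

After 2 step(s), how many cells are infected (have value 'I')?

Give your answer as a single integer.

Answer: 21

Derivation:
Step 0 (initial): 3 infected
Step 1: +7 new -> 10 infected
Step 2: +11 new -> 21 infected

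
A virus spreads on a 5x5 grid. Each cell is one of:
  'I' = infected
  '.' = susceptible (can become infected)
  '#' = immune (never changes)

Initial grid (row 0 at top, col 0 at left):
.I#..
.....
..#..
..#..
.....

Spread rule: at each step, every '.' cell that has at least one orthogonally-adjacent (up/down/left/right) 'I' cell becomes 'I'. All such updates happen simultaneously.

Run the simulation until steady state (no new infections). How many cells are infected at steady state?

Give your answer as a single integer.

Step 0 (initial): 1 infected
Step 1: +2 new -> 3 infected
Step 2: +3 new -> 6 infected
Step 3: +3 new -> 9 infected
Step 4: +5 new -> 14 infected
Step 5: +5 new -> 19 infected
Step 6: +2 new -> 21 infected
Step 7: +1 new -> 22 infected
Step 8: +0 new -> 22 infected

Answer: 22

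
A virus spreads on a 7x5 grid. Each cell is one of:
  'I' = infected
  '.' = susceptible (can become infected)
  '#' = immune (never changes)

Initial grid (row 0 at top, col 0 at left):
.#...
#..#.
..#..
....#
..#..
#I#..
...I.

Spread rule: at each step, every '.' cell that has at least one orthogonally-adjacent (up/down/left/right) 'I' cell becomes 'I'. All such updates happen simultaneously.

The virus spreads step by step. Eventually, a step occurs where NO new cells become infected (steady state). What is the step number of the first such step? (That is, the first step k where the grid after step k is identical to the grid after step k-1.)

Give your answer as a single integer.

Answer: 8

Derivation:
Step 0 (initial): 2 infected
Step 1: +5 new -> 7 infected
Step 2: +5 new -> 12 infected
Step 3: +5 new -> 17 infected
Step 4: +3 new -> 20 infected
Step 5: +2 new -> 22 infected
Step 6: +2 new -> 24 infected
Step 7: +2 new -> 26 infected
Step 8: +0 new -> 26 infected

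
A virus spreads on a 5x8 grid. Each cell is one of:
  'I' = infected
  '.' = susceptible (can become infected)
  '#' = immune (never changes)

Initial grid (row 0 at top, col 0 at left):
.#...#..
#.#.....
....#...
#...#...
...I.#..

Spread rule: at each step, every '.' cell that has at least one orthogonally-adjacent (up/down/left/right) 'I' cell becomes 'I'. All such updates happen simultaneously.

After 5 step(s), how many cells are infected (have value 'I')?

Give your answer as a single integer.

Step 0 (initial): 1 infected
Step 1: +3 new -> 4 infected
Step 2: +3 new -> 7 infected
Step 3: +4 new -> 11 infected
Step 4: +3 new -> 14 infected
Step 5: +5 new -> 19 infected

Answer: 19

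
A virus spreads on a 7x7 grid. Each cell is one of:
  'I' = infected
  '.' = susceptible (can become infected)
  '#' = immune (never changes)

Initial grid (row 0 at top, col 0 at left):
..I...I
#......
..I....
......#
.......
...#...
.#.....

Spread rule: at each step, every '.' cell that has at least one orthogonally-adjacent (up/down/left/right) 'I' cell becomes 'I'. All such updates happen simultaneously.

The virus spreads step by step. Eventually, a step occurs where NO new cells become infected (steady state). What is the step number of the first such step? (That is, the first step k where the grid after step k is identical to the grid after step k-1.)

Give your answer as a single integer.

Answer: 9

Derivation:
Step 0 (initial): 3 infected
Step 1: +8 new -> 11 infected
Step 2: +11 new -> 22 infected
Step 3: +7 new -> 29 infected
Step 4: +5 new -> 34 infected
Step 5: +4 new -> 38 infected
Step 6: +4 new -> 42 infected
Step 7: +2 new -> 44 infected
Step 8: +1 new -> 45 infected
Step 9: +0 new -> 45 infected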